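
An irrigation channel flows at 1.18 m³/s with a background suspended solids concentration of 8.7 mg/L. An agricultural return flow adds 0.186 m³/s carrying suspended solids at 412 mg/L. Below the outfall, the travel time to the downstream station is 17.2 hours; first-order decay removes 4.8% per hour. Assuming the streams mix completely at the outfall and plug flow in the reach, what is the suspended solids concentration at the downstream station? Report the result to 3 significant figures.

27.3 mg/L

After mixing, C = (1.180·8.700 + 0.1860·412.0) / 1.366 = 86.90/1.366 = 63.61 mg/L.
4.8%/h lost → k = −ln(1 − 0.048) = 0.04919 h⁻¹.
After decay, C = 63.61 × e^(−kt) = 63.61 × 0.4291 = 27.30 mg/L.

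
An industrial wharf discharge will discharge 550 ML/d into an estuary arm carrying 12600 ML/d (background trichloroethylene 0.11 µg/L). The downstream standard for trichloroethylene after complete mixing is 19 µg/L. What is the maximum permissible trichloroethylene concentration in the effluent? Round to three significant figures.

At the limit, (Qr·Cr + Qe·Cₑ)/(Qr + Qe) = 19:
Cₑ = (13150·19 − 12600·0.1100) / 550.0 = 451.8 µg/L.

452 µg/L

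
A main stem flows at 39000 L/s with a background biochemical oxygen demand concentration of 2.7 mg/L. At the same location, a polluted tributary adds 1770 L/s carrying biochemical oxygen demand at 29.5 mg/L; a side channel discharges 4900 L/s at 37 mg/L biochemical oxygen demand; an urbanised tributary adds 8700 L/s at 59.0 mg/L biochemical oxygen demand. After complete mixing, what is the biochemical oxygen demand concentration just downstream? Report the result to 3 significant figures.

15.7 mg/L

Mixed concentration C = ΣQC/ΣQ = (39000·2.700 + 1770·29.50 + 4900·37.00 + 8700·59.00) / 54370 = 852100/54370 = 15.67 mg/L.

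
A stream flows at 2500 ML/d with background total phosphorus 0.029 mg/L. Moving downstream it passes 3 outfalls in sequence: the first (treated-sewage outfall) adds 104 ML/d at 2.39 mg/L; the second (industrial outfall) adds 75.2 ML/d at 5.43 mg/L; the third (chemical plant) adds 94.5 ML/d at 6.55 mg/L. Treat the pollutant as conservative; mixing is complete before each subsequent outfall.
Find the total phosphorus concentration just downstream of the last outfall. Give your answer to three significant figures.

0.486 mg/L

Outfall 1: combined Q = 2604 ML/d; C = (2500·0.02900 + 104.0·2.390)/2604 = 0.1233 mg/L.
Outfall 2: combined Q = 2679 ML/d; C = (2604·0.1233 + 75.20·5.430)/2679 = 0.2722 mg/L.
Outfall 3: combined Q = 2774 ML/d; C = (2679·0.2722 + 94.50·6.550)/2774 = 0.4861 mg/L.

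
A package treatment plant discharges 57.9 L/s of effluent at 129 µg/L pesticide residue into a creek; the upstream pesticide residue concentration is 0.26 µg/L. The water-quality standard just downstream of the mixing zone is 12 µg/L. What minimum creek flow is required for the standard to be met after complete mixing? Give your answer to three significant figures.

577 L/s

Set C_mix = 12: (Q·0.2600 + 57.90·129.0) / (Q + 57.90) = 12
→ Q = 57.90·(129.0 − 12)/(12 − 0.2600) = 577.0 L/s.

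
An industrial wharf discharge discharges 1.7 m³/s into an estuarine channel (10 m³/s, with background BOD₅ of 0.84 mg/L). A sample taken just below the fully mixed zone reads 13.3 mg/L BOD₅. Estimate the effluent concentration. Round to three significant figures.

86.6 mg/L

Mass balance: 10.00·0.8400 + 1.700·Cₑ = 11.70·13.30
→ Cₑ = (11.70·13.30 − 10.00·0.8400) / 1.700 = 86.59 mg/L.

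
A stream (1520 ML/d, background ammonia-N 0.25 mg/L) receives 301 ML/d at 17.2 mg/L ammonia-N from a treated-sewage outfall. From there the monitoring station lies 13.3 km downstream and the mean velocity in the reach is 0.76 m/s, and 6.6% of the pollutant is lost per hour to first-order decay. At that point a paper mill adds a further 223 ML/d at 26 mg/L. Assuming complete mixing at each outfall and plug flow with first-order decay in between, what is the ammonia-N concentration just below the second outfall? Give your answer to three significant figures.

4.79 mg/L

Mass balance: C = (1520·0.2500 + 301.0·17.20) / 1821 = 5557/1821 = 3.052 mg/L; combined flow 1821 ML/d.
Travel time t = 13.3·1000 / 0.76 = 17500 s = 4.861 h.
6.6%/h lost → k = −ln(1 − 0.066) = 0.06828 h⁻¹.
First-order decay: C = 3.052·exp(−k·t) = 3.052·0.7176 = 2.190 mg/L.
At the second outfall, C = (1821·2.190 + 223.0·26.00) / (1821 + 223.0) = 4.787 mg/L.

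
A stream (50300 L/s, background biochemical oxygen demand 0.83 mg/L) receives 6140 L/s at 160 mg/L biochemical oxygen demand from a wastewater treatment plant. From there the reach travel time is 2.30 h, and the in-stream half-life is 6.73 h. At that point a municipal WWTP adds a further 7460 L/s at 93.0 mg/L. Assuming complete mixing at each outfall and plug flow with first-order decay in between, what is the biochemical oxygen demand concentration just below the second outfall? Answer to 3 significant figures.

Mixed concentration C = ΣQC/ΣQ = (50300·0.8300 + 6140·160.0) / 56440 = 1024000/56440 = 18.15 mg/L; combined flow 56440 L/s.
Half-life 6.73 h → k = ln 2 / 6.73 = 0.1030 h⁻¹ = 2.472 d⁻¹.
First-order decay: C = 18.15·exp(−k·t) = 18.15·0.7891 = 14.32 mg/L.
At the second outfall, C = (56440·14.32 + 7460·93.00) / (56440 + 7460) = 23.50 mg/L.

23.5 mg/L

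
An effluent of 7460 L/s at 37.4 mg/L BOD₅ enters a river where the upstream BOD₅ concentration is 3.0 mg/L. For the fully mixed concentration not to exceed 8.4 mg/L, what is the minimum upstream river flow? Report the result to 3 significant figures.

40100 L/s

Set C_mix = 8.4: (Q·3.000 + 7460·37.40) / (Q + 7460) = 8.4
→ Q = 7460·(37.40 − 8.4)/(8.4 − 3.000) = 40060 L/s.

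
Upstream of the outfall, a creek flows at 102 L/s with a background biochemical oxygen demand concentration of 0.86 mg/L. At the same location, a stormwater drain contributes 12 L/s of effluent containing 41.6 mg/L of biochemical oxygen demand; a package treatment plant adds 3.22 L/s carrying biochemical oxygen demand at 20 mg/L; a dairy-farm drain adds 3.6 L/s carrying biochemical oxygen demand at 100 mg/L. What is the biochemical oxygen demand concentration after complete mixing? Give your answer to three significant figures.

8.37 mg/L

Mass balance: C = (102.0·0.8600 + 12.00·41.60 + 3.220·20.00 + 3.600·100.0) / 120.8 = 1011/120.8 = 8.370 mg/L.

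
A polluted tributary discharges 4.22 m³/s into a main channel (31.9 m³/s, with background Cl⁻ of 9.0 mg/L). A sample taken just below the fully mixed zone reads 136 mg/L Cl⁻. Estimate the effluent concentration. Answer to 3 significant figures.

Mass balance: 31.90·9.000 + 4.220·Cₑ = 36.12·136.0
→ Cₑ = (36.12·136.0 − 31.90·9.000) / 4.220 = 1096 mg/L.

1100 mg/L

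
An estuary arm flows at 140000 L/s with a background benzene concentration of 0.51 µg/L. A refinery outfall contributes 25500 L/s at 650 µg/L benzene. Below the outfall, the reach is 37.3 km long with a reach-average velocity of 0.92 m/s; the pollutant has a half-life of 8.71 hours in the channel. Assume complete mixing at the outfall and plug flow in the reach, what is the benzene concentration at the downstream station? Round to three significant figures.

41.0 µg/L

Mixed concentration C = ΣQC/ΣQ = (140000·0.5100 + 25500·650.0) / 165500 = 16650000/165500 = 100.6 µg/L.
Travel time t = 37.3·1000 / 0.92 = 40540 s = 11.26 h.
Half-life 8.71 h → k = ln 2 / 8.71 = 0.07958 h⁻¹ = 1.910 d⁻¹.
Applying C = C₀e^(−kt): 100.6 × 0.4081 = 41.05 µg/L.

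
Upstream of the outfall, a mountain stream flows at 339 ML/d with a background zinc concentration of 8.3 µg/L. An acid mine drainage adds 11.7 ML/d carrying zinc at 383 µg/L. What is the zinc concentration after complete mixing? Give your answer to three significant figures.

20.8 µg/L

After mixing, C = (339.0·8.300 + 11.70·383.0) / 350.7 = 7295/350.7 = 20.80 µg/L.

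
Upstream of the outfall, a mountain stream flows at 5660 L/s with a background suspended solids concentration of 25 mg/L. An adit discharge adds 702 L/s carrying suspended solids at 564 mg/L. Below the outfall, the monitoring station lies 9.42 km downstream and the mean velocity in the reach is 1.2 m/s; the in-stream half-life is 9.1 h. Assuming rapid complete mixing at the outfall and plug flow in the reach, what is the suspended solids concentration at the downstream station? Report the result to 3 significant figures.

Conservation of mass: C = (5660·25.00 + 702.0·564.0) / 6362 = 537400/6362 = 84.47 mg/L.
Travel time t = 9.42·1000 / 1.2 = 7850 s = 2.181 h.
Half-life 9.1 h → k = ln 2 / 9.1 = 0.07617 h⁻¹ = 1.828 d⁻¹.
First-order decay: C = 84.47·exp(−k·t) = 84.47·0.8470 = 71.55 mg/L.

71.5 mg/L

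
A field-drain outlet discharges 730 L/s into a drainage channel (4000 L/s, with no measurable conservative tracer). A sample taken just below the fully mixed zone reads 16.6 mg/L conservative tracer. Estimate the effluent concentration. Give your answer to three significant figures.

108 mg/L

Mass balance: 4000·0 + 730.0·Cₑ = 4730·16.60
→ Cₑ = (4730·16.60 − 4000·0) / 730.0 = 107.6 mg/L.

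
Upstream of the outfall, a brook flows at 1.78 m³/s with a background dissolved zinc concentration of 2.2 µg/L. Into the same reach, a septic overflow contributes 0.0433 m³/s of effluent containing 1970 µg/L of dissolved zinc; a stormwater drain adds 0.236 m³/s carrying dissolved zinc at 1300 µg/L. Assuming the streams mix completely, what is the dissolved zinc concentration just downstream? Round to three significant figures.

Mixed concentration C = ΣQC/ΣQ = (1.780·2.200 + 0.04330·1970 + 0.2360·1300) / 2.059 = 396.0/2.059 = 192.3 µg/L.

192 µg/L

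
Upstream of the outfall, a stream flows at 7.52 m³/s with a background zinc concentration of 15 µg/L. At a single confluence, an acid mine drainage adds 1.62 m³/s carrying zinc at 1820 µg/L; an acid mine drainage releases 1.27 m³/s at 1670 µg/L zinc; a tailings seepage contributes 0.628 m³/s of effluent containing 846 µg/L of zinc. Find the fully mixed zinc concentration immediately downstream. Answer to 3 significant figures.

Mixed concentration C = ΣQC/ΣQ = (7.520·15.00 + 1.620·1820 + 1.270·1670 + 0.6280·846.0) / 11.04 = 5713/11.04 = 517.6 µg/L.

518 µg/L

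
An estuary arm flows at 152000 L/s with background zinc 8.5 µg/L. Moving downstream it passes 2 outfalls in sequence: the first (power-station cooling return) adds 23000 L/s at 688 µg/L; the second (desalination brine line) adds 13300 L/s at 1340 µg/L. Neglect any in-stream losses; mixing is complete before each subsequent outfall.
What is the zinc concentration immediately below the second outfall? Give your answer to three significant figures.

Below outfall 1: Q → 175000 L/s, C = (152000·8.500 + 23000·688.0)/175000 = 97.81 µg/L.
Below outfall 2: Q → 188300 L/s, C = (175000·97.81 + 13300·1340)/188300 = 185.5 µg/L.

186 µg/L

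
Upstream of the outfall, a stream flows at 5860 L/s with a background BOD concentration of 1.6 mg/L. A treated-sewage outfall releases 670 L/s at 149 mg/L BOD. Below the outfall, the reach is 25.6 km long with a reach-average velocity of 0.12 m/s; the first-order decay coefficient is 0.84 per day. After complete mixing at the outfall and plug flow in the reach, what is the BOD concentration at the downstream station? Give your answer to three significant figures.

2.10 mg/L

Mass balance: C = (5860·1.600 + 670.0·149.0) / 6530 = 109200/6530 = 16.72 mg/L.
Travel time t = 25.6·1000 / 0.12 = 213300 s = 59.26 h.
After decay, C = 16.72 × e^(−kt) = 16.72 × 0.1257 = 2.102 mg/L.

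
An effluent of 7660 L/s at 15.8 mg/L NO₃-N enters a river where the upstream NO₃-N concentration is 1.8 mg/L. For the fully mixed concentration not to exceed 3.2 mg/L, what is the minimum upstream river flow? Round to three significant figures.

Set C_mix = 3.2: (Q·1.800 + 7660·15.80) / (Q + 7660) = 3.2
→ Q = 7660·(15.80 − 3.2)/(3.2 − 1.800) = 68940 L/s.

68900 L/s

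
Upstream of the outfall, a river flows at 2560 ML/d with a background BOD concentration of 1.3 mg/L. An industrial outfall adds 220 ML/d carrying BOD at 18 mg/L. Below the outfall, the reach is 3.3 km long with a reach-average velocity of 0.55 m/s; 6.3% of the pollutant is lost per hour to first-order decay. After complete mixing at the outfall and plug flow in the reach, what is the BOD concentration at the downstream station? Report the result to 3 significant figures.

Mass balance: C = (2560·1.300 + 220.0·18.00) / 2780 = 7288/2780 = 2.622 mg/L.
Travel time t = 3.3·1000 / 0.55 = 6000 s = 1.667 h.
6.3%/h lost → k = −ln(1 − 0.063) = 0.06507 h⁻¹.
Decay over the reach: 2.622·exp(−kt) = 2.622·0.8972 = 2.352 mg/L.

2.35 mg/L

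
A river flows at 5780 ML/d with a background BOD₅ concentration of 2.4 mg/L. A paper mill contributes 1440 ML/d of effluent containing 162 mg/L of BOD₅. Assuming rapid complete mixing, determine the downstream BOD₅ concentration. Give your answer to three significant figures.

Flow-weighted average: C = (5780·2.400 + 1440·162.0) / 7220 = 247200/7220 = 34.23 mg/L.

34.2 mg/L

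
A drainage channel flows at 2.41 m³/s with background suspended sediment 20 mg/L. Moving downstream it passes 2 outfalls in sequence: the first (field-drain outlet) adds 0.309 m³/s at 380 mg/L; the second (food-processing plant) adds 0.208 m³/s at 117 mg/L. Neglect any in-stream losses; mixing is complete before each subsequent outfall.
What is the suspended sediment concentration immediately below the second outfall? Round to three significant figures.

After outfall 1: Q = 2.410 + 0.3090 = 2.719 m³/s; C = (2.410·20.00 + 0.3090·380.0)/2.719 = 60.91 mg/L.
After outfall 2: Q = 2.719 + 0.2080 = 2.927 m³/s; C = (2.719·60.91 + 0.2080·117.0)/2.927 = 64.90 mg/L.

64.9 mg/L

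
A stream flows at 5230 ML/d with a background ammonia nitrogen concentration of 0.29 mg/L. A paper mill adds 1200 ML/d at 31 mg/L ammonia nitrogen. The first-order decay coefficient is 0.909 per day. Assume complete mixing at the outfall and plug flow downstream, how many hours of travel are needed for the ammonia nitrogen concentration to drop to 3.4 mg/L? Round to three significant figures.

Mixed concentration C = ΣQC/ΣQ = (5230·0.2900 + 1200·31.00) / 6430 = 38720/6430 = 6.021 mg/L.
6.021·exp(−k·t) = 3.4 → t = ln(6.021/3.4)/k = 54320 s = 15.09 h.

15.1 h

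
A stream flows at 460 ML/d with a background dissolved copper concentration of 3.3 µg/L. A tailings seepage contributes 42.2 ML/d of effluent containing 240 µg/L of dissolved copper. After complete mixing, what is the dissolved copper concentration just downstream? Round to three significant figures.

23.2 µg/L

Mixed concentration C = ΣQC/ΣQ = (460.0·3.300 + 42.20·240.0) / 502.2 = 11650/502.2 = 23.19 µg/L.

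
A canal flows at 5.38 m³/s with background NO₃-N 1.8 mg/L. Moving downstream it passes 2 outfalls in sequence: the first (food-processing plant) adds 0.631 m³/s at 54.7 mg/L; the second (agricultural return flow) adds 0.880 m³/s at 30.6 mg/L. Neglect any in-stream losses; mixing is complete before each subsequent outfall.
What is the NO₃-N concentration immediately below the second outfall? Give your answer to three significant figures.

Outfall 1: combined Q = 6.011 m³/s; C = (5.380·1.800 + 0.6310·54.70)/6.011 = 7.353 mg/L.
Outfall 2: combined Q = 6.891 m³/s; C = (6.011·7.353 + 0.8800·30.60)/6.891 = 10.32 mg/L.

10.3 mg/L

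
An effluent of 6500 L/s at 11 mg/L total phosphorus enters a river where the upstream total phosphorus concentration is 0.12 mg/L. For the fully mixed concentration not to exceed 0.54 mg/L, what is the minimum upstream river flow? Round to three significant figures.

Set C_mix = 0.54: (Q·0.1200 + 6500·11.00) / (Q + 6500) = 0.54
→ Q = 6500·(11.00 − 0.54)/(0.54 − 0.1200) = 161900 L/s.

162000 L/s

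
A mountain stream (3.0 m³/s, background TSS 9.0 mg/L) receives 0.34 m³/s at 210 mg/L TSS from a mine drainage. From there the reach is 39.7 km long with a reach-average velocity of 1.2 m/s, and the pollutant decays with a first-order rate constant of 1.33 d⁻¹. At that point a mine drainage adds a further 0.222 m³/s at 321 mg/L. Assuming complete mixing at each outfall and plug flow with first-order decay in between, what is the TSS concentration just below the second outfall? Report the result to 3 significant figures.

36.6 mg/L

Conservation of mass: C = (3.000·9.000 + 0.3400·210.0) / 3.340 = 98.40/3.340 = 29.46 mg/L; combined flow 3.340 m³/s.
Travel time t = 39.7·1000 / 1.2 = 33080 s = 9.190 h.
Applying C = C₀e^(−kt): 29.46 × 0.6009 = 17.70 mg/L.
Second outfall: C = (3.340·17.70 + 0.2220·321.0)/3.562 = 36.61 mg/L.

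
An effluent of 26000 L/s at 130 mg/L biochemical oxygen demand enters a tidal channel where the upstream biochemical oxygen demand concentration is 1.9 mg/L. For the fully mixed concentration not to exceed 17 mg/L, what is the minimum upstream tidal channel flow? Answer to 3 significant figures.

Set C_mix = 17: (Q·1.900 + 26000·130.0) / (Q + 26000) = 17
→ Q = 26000·(130.0 − 17)/(17 − 1.900) = 194600 L/s.

195000 L/s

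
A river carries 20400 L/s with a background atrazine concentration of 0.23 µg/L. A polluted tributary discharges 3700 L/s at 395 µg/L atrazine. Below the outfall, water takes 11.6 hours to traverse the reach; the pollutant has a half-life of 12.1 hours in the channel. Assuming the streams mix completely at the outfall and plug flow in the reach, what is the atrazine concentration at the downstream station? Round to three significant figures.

31.3 µg/L

Mixed concentration C = ΣQC/ΣQ = (20400·0.2300 + 3700·395.0) / 24100 = 1466000/24100 = 60.84 µg/L.
Half-life 12.1 h → k = ln 2 / 12.1 = 0.05728 h⁻¹ = 1.375 d⁻¹.
First-order decay: C = 60.84·exp(−k·t) = 60.84·0.5145 = 31.30 µg/L.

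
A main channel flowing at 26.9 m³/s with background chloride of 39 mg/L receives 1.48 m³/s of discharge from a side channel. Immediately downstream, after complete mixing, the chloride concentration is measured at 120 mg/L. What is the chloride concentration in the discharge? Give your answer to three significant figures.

Mass balance: 26.90·39.00 + 1.480·Cₑ = 28.38·120.0
→ Cₑ = (28.38·120.0 − 26.90·39.00) / 1.480 = 1592 mg/L.

1590 mg/L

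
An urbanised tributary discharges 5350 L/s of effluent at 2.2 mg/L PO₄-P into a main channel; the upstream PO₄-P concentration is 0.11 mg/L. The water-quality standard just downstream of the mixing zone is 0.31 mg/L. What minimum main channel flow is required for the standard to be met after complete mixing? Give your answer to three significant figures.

Set C_mix = 0.31: (Q·0.1100 + 5350·2.200) / (Q + 5350) = 0.31
→ Q = 5350·(2.200 − 0.31)/(0.31 − 0.1100) = 50560 L/s.

50600 L/s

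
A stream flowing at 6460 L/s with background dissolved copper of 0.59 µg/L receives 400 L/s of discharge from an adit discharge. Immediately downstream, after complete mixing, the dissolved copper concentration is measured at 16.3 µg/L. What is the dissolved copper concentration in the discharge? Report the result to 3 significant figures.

270 µg/L

Mass balance: 6460·0.5900 + 400.0·Cₑ = 6860·16.30
→ Cₑ = (6860·16.30 − 6460·0.5900) / 400.0 = 270.0 µg/L.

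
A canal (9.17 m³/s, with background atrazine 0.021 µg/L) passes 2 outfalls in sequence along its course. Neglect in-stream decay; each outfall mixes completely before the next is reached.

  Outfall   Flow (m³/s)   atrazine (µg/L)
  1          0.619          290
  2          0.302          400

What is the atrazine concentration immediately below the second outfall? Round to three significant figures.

Outfall 1: combined Q = 9.789 m³/s; C = (9.170·0.02100 + 0.6190·290.0)/9.789 = 18.36 µg/L.
Outfall 2: combined Q = 10.09 m³/s; C = (9.789·18.36 + 0.3020·400.0)/10.09 = 29.78 µg/L.

29.8 µg/L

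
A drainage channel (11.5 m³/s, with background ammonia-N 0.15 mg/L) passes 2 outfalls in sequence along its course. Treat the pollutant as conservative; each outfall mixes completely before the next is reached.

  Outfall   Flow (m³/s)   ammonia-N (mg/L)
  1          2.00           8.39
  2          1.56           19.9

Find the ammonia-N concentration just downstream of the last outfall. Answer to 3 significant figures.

Below outfall 1: Q → 13.50 m³/s, C = (11.50·0.1500 + 2.000·8.390)/13.50 = 1.371 mg/L.
Below outfall 2: Q → 15.06 m³/s, C = (13.50·1.371 + 1.560·19.90)/15.06 = 3.290 mg/L.

3.29 mg/L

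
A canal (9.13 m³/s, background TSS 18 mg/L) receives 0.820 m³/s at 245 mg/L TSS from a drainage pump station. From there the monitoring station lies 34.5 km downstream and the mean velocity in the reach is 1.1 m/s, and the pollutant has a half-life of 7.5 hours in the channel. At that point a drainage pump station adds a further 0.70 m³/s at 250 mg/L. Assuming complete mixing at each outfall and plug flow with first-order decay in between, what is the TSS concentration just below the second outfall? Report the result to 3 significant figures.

Mass balance: C = (9.130·18.00 + 0.8200·245.0) / 9.950 = 365.2/9.950 = 36.71 mg/L; combined flow 9.950 m³/s.
Travel time t = 34.5·1000 / 1.1 = 31360 s = 8.712 h.
Half-life 7.5 h → k = ln 2 / 7.5 = 0.09242 h⁻¹ = 2.218 d⁻¹.
After decay, C = 36.71 × e^(−kt) = 36.71 × 0.4470 = 16.41 mg/L.
At the second outfall, C = (9.950·16.41 + 0.7000·250.0) / (9.950 + 0.7000) = 31.76 mg/L.

31.8 mg/L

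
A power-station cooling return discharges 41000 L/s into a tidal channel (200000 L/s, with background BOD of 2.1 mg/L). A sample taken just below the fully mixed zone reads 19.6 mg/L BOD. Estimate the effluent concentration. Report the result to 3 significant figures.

105 mg/L

Mass balance: 200000·2.100 + 41000·Cₑ = 241000·19.60
→ Cₑ = (241000·19.60 − 200000·2.100) / 41000 = 105.0 mg/L.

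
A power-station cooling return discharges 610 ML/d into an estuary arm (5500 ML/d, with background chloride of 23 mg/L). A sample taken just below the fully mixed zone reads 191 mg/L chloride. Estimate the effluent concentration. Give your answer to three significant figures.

Mass balance: 5500·23.00 + 610.0·Cₑ = 6110·191.0
→ Cₑ = (6110·191.0 − 5500·23.00) / 610.0 = 1706 mg/L.

1710 mg/L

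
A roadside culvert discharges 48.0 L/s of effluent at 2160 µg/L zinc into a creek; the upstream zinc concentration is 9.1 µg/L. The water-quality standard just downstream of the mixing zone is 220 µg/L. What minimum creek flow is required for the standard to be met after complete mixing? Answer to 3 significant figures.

Set C_mix = 220: (Q·9.100 + 48.00·2160) / (Q + 48.00) = 220
→ Q = 48.00·(2160 − 220)/(220 − 9.100) = 441.5 L/s.

442 L/s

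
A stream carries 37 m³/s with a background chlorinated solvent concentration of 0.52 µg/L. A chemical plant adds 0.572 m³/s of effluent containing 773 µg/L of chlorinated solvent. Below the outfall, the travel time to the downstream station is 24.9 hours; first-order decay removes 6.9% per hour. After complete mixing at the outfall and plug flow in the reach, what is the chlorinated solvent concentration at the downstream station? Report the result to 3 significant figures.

2.07 µg/L

Flow-weighted average: C = (37.00·0.5200 + 0.5720·773.0) / 37.57 = 461.4/37.57 = 12.28 µg/L.
6.9%/h lost → k = −ln(1 − 0.069) = 0.07150 h⁻¹.
Decay over the reach: 12.28·exp(−kt) = 12.28·0.1686 = 2.070 µg/L.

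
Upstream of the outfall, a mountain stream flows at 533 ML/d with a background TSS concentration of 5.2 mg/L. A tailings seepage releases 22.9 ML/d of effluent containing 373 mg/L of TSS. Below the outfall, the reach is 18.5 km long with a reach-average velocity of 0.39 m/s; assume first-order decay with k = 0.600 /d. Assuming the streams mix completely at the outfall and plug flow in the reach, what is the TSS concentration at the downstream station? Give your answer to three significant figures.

Mixed concentration C = ΣQC/ΣQ = (533.0·5.200 + 22.90·373.0) / 555.9 = 11310/555.9 = 20.35 mg/L.
Travel time t = 18.5·1000 / 0.39 = 47440 s = 13.18 h.
Applying C = C₀e^(−kt): 20.35 × 0.7193 = 14.64 mg/L.

14.6 mg/L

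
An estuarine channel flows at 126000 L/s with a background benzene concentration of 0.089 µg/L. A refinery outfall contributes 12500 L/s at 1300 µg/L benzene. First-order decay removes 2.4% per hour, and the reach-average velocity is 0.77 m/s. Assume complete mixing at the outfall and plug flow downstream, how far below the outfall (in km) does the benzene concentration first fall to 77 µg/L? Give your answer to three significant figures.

48.1 km

After mixing, C = (126000·0.08900 + 12500·1300) / 138500 = 16260000/138500 = 117.4 µg/L.
2.4%/h lost → k = −ln(1 − 0.024) = 0.02429 h⁻¹.
Set 117.4·exp(−k·t) = 77 → t = ln(117.4/77)/k = 62520 s = 17.37 h.
Distance = v·t = 0.77·62520 = 48140 m = 48.14 km.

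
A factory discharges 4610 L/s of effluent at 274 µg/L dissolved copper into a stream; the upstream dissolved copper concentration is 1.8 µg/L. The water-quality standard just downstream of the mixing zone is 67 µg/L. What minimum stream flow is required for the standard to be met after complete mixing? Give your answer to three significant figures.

14600 L/s

Set C_mix = 67: (Q·1.800 + 4610·274.0) / (Q + 4610) = 67
→ Q = 4610·(274.0 − 67)/(67 − 1.800) = 14640 L/s.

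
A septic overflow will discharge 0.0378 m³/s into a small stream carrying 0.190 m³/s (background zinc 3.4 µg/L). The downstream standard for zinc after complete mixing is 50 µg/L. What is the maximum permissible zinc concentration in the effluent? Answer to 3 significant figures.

284 µg/L

At the limit, (Qr·Cr + Qe·Cₑ)/(Qr + Qe) = 50:
Cₑ = (0.2278·50 − 0.1900·3.400) / 0.03780 = 284.2 µg/L.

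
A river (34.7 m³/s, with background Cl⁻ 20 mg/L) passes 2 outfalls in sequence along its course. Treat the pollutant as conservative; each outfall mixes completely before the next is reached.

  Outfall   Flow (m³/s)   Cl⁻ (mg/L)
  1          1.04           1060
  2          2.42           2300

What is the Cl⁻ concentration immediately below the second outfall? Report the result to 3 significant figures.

193 mg/L

After outfall 1: Q = 34.70 + 1.040 = 35.74 m³/s; C = (34.70·20.00 + 1.040·1060)/35.74 = 50.26 mg/L.
After outfall 2: Q = 35.74 + 2.420 = 38.16 m³/s; C = (35.74·50.26 + 2.420·2300)/38.16 = 192.9 mg/L.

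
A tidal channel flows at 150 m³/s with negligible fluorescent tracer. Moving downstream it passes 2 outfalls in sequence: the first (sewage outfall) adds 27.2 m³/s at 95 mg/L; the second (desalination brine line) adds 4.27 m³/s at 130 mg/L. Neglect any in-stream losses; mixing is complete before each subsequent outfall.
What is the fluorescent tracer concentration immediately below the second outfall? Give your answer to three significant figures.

Outfall 1: combined Q = 177.2 m³/s; C = (150.0·0 + 27.20·95.00)/177.2 = 14.58 mg/L.
Outfall 2: combined Q = 181.5 m³/s; C = (177.2·14.58 + 4.270·130.0)/181.5 = 17.30 mg/L.

17.3 mg/L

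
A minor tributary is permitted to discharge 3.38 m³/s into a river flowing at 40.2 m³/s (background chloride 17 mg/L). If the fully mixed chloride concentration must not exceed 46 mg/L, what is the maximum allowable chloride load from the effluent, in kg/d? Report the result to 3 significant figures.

114000 kg/d

Mass balance at the limit: 40.20·17.00 + 3.380·Cₑ = 43.58·46 → Cₑ = 390.9 mg/L.
Load = 3.380 m³/s × 390.9 g/m³ × 86 400 s/d = 114200 kg/d.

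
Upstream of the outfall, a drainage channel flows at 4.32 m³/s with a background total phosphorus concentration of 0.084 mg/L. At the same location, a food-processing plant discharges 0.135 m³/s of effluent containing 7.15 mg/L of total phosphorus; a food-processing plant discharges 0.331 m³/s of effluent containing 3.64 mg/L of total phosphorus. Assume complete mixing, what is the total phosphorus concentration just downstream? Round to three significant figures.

Mixed concentration C = ΣQC/ΣQ = (4.320·0.08400 + 0.1350·7.150 + 0.3310·3.640) / 4.786 = 2.533/4.786 = 0.5292 mg/L.

0.529 mg/L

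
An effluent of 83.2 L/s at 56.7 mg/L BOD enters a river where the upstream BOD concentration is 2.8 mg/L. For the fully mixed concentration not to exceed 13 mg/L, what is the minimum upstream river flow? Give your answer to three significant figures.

356 L/s

Set C_mix = 13: (Q·2.800 + 83.20·56.70) / (Q + 83.20) = 13
→ Q = 83.20·(56.70 − 13)/(13 − 2.800) = 356.5 L/s.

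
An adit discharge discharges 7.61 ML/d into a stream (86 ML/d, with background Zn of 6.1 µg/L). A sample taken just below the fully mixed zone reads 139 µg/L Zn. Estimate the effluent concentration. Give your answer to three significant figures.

1640 µg/L

Mass balance: 86.00·6.100 + 7.610·Cₑ = 93.61·139.0
→ Cₑ = (93.61·139.0 − 86.00·6.100) / 7.610 = 1641 µg/L.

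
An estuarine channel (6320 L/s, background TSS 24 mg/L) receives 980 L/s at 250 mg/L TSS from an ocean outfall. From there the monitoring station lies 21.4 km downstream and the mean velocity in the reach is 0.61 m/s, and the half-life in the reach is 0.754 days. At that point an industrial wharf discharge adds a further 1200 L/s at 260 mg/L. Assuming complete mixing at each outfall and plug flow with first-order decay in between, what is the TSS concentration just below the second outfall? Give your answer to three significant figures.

68.8 mg/L

After mixing, C = (6320·24.00 + 980.0·250.0) / 7300 = 396700/7300 = 54.34 mg/L; combined flow 7300 L/s.
Travel time t = 21.4·1000 / 0.61 = 35080 s = 9.745 h.
Half-life 0.754 d → k = ln 2 / 0.754 = 0.9193 d⁻¹.
Decay over the reach: 54.34·exp(−kt) = 54.34·0.6885 = 37.41 mg/L.
Second outfall: C = (7300·37.41 + 1200·260.0)/8500 = 68.84 mg/L.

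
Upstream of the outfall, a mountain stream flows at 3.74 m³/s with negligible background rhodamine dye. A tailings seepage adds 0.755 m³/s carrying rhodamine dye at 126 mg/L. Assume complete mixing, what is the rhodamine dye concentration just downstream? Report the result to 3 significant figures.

Flow-weighted average: C = (3.740·0 + 0.7550·126.0) / 4.495 = 95.13/4.495 = 21.16 mg/L.

21.2 mg/L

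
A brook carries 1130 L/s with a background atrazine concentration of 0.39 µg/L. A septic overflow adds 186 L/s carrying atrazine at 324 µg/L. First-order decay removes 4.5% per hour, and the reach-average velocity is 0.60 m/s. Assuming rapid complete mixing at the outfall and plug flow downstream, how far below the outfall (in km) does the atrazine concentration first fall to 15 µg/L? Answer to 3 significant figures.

52.7 km

Flow-weighted average: C = (1130·0.3900 + 186.0·324.0) / 1316 = 60700/1316 = 46.13 µg/L.
4.5%/h lost → k = −ln(1 − 0.045) = 0.04604 h⁻¹.
Set 46.13·exp(−k·t) = 15 → t = ln(46.13/15)/k = 87830 s = 24.40 h.
Distance = v·t = 0.60·87830 = 52700 m = 52.70 km.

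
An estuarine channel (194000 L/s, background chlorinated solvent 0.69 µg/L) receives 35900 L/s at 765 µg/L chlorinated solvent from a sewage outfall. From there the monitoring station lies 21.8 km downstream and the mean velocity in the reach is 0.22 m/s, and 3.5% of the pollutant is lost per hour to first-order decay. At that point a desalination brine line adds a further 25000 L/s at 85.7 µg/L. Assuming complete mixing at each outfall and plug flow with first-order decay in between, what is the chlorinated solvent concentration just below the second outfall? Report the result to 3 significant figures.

Mass balance: C = (194000·0.6900 + 35900·765.0) / 229900 = 27600000/229900 = 120.0 µg/L; combined flow 229900 L/s.
Travel time t = 21.8·1000 / 0.22 = 99090 s = 27.53 h.
3.5%/h lost → k = −ln(1 − 0.035) = 0.03563 h⁻¹.
Applying C = C₀e^(−kt): 120.0 × 0.3751 = 45.02 µg/L.
Second outfall: C = (229900·45.02 + 25000·85.70)/254900 = 49.01 µg/L.

49.0 µg/L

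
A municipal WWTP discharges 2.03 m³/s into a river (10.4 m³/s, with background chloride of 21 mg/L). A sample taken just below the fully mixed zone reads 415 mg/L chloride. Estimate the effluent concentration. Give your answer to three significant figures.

2430 mg/L

Mass balance: 10.40·21.00 + 2.030·Cₑ = 12.43·415.0
→ Cₑ = (12.43·415.0 − 10.40·21.00) / 2.030 = 2434 mg/L.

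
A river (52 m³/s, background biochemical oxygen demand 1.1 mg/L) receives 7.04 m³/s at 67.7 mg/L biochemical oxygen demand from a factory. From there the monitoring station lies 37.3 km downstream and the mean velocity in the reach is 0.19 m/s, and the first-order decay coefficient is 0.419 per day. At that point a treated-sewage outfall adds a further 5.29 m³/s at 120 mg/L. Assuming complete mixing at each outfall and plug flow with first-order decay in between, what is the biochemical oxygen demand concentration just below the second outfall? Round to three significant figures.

Conservation of mass: C = (52.00·1.100 + 7.040·67.70) / 59.04 = 533.8/59.04 = 9.041 mg/L; combined flow 59.04 m³/s.
Travel time t = 37.3·1000 / 0.19 = 196300 s = 54.53 h.
First-order decay: C = 9.041·exp(−k·t) = 9.041·0.3860 = 3.490 mg/L.
Second outfall: C = (59.04·3.490 + 5.290·120.0)/64.33 = 13.07 mg/L.

13.1 mg/L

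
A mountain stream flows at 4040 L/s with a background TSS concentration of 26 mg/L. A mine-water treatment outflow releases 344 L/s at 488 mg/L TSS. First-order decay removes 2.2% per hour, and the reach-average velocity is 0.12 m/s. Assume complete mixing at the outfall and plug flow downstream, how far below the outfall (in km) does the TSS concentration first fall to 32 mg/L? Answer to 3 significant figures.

Conservation of mass: C = (4040·26.00 + 344.0·488.0) / 4384 = 272900/4384 = 62.25 mg/L.
2.2%/h lost → k = −ln(1 − 0.022) = 0.02225 h⁻¹.
Set 62.25·exp(−k·t) = 32 → t = ln(62.25/32)/k = 107700 s = 29.91 h.
Distance = v·t = 0.12·107700 = 12920 m = 12.92 km.

12.9 km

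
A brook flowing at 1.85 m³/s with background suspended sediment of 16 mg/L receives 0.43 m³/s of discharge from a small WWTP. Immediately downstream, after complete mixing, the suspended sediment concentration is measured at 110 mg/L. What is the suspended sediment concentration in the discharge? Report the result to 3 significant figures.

Mass balance: 1.850·16.00 + 0.4300·Cₑ = 2.280·110.0
→ Cₑ = (2.280·110.0 − 1.850·16.00) / 0.4300 = 514.4 mg/L.

514 mg/L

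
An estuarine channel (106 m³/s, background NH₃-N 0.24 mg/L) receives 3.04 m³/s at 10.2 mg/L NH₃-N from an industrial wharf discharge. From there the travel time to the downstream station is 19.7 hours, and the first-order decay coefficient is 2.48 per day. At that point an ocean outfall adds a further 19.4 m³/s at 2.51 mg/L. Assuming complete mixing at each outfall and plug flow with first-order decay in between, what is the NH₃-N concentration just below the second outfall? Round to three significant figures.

Mixed concentration C = ΣQC/ΣQ = (106.0·0.2400 + 3.040·10.20) / 109.0 = 56.45/109.0 = 0.5177 mg/L; combined flow 109.0 m³/s.
After decay, C = 0.5177 × e^(−kt) = 0.5177 × 0.1306 = 0.06761 mg/L.
At the second outfall, C = (109.0·0.06761 + 19.40·2.510) / (109.0 + 19.40) = 0.4365 mg/L.

0.437 mg/L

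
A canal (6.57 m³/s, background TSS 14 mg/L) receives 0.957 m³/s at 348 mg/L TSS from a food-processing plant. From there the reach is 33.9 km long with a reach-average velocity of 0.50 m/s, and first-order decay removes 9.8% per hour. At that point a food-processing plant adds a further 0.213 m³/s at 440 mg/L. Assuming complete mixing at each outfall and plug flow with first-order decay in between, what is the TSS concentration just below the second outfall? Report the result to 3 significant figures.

20.0 mg/L

Conservation of mass: C = (6.570·14.00 + 0.9570·348.0) / 7.527 = 425.0/7.527 = 56.47 mg/L; combined flow 7.527 m³/s.
Travel time t = 33.9·1000 / 0.50 = 67800 s = 18.83 h.
9.8%/h lost → k = −ln(1 − 0.098) = 0.1031 h⁻¹.
First-order decay: C = 56.47·exp(−k·t) = 56.47·0.1433 = 8.094 mg/L.
At the second outfall, C = (7.527·8.094 + 0.2130·440.0) / (7.527 + 0.2130) = 19.98 mg/L.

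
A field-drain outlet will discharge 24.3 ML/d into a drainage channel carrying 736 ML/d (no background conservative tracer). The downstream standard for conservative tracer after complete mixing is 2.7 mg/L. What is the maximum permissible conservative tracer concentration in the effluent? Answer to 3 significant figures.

84.5 mg/L

At the limit, (Qr·Cr + Qe·Cₑ)/(Qr + Qe) = 2.7:
Cₑ = (760.3·2.7 − 736.0·0) / 24.30 = 84.48 mg/L.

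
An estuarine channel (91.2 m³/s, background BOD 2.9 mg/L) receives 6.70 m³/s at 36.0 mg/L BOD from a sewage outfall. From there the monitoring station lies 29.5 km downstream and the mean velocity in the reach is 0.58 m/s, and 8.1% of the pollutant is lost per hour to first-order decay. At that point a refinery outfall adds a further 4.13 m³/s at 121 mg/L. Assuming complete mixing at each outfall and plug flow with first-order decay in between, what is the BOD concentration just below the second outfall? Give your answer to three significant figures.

Mixed concentration C = ΣQC/ΣQ = (91.20·2.900 + 6.700·36.00) / 97.90 = 505.7/97.90 = 5.165 mg/L; combined flow 97.90 m³/s.
Travel time t = 29.5·1000 / 0.58 = 50860 s = 14.13 h.
8.1%/h lost → k = −ln(1 − 0.081) = 0.08447 h⁻¹.
Decay over the reach: 5.165·exp(−kt) = 5.165·0.3032 = 1.566 mg/L.
At the second outfall, C = (97.90·1.566 + 4.130·121.0) / (97.90 + 4.130) = 6.401 mg/L.

6.40 mg/L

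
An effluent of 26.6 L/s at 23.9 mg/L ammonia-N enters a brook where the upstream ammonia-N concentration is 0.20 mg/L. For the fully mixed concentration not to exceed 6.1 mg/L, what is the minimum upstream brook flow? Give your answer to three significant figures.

80.3 L/s

Set C_mix = 6.1: (Q·0.2000 + 26.60·23.90) / (Q + 26.60) = 6.1
→ Q = 26.60·(23.90 − 6.1)/(6.1 − 0.2000) = 80.25 L/s.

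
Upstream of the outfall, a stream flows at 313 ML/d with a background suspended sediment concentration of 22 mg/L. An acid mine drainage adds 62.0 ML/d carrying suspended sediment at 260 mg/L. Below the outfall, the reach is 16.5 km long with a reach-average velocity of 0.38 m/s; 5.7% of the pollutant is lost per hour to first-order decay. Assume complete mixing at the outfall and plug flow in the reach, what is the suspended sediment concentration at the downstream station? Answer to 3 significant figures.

30.2 mg/L

Conservation of mass: C = (313.0·22.00 + 62.00·260.0) / 375.0 = 23010/375.0 = 61.35 mg/L.
Travel time t = 16.5·1000 / 0.38 = 43420 s = 12.06 h.
5.7%/h lost → k = −ln(1 − 0.057) = 0.05869 h⁻¹.
First-order decay: C = 61.35·exp(−k·t) = 61.35·0.4927 = 30.23 mg/L.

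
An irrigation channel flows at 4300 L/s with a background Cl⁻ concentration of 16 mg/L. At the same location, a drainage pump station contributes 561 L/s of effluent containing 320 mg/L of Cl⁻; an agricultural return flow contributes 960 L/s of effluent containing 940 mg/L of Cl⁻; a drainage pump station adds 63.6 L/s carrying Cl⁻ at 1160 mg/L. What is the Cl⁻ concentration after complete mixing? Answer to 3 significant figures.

208 mg/L

Flow-weighted average: C = (4300·16.00 + 561.0·320.0 + 960.0·940.0 + 63.60·1160) / 5885 = 1224000/5885 = 208.1 mg/L.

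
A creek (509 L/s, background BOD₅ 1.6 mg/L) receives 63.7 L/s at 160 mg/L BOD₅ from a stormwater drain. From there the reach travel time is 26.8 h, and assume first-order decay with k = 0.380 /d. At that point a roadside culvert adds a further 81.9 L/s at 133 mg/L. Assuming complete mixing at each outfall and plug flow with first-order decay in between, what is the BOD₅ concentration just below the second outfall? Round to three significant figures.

27.6 mg/L

Flow-weighted average: C = (509.0·1.600 + 63.70·160.0) / 572.7 = 11010/572.7 = 19.22 mg/L; combined flow 572.7 L/s.
Decay over the reach: 19.22·exp(−kt) = 19.22·0.6542 = 12.57 mg/L.
Second outfall: C = (572.7·12.57 + 81.90·133.0)/654.6 = 27.64 mg/L.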